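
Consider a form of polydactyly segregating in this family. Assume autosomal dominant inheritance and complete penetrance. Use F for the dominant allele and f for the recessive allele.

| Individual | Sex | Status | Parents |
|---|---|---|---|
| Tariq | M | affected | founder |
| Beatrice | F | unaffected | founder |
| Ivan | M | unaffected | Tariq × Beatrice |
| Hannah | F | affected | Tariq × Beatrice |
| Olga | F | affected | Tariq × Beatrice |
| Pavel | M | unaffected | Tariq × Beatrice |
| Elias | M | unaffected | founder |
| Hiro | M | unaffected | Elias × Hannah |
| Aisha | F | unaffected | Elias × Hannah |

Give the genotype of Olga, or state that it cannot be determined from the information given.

Ff

From phenotype alone, Olga is FF or Ff.
Olga is affected so carries F and received f from Beatrice (ff), so Olga is Ff.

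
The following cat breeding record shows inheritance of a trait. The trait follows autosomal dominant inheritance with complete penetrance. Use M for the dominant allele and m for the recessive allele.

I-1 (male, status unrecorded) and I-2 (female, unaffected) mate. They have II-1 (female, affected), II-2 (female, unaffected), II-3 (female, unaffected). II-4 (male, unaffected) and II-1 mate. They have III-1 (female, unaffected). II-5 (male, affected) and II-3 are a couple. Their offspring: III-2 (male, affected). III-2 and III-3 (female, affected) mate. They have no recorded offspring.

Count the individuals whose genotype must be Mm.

3

Obligate heterozygotes: I-1 passed M to II-1 (Mm, whose m came from I-2) and passed m to II-2 (mm), so I-1 is Mm; II-1 is affected so carries M and received m from I-2 (mm), so II-1 is Mm; III-2 is affected so carries M and received m from II-3 (mm), so III-2 is Mm.
Every other individual is either homozygous by phenotype or has at least one consistent homozygous assignment, so the count is 3.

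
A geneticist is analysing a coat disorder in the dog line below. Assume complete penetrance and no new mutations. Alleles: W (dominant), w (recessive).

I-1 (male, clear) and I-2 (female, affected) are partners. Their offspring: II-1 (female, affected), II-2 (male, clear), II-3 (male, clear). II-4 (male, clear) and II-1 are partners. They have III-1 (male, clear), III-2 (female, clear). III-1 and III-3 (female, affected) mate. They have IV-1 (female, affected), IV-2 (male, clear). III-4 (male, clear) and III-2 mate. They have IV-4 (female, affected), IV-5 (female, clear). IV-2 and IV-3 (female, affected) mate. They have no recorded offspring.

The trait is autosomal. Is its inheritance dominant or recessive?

III-4 and III-2 are both clear yet have an affected child IV-4. Under dominance, an affected child requires at least one affected parent, so the trait cannot be dominant.

recessive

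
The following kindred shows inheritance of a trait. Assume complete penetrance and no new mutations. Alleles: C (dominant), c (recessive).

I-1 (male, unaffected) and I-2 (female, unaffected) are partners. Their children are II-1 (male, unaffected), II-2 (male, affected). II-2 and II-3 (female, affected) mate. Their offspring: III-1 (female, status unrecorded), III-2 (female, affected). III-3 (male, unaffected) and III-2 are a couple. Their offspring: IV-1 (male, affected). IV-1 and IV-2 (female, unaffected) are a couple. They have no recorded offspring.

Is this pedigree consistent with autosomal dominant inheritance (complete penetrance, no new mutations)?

No

Under autosomal dominant, II-2 (affected, male) cannot arise from I-1 (unaffected) × I-2 (unaffected).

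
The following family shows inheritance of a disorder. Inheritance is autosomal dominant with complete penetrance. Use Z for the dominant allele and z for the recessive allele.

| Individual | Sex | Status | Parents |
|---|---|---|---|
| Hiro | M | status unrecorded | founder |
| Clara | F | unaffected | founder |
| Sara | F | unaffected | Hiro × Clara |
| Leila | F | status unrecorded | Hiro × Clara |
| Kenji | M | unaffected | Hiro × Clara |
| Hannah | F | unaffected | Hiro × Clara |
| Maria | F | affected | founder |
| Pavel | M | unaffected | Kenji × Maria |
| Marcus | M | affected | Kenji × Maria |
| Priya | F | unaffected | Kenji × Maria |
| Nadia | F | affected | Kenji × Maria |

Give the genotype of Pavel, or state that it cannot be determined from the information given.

zz

Pavel is unaffected, so Pavel is zz.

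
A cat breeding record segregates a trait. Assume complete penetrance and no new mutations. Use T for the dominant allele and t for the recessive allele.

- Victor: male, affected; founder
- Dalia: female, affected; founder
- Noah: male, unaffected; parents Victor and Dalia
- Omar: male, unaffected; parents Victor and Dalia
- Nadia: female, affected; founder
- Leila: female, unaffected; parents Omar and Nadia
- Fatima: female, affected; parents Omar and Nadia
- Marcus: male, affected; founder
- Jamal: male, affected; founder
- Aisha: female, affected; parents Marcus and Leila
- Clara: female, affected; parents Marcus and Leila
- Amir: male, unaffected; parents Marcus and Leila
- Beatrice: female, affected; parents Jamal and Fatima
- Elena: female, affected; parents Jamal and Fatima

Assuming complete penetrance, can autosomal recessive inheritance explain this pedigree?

No

Under autosomal recessive, Noah (unaffected, male) cannot arise from Victor (affected) × Dalia (affected).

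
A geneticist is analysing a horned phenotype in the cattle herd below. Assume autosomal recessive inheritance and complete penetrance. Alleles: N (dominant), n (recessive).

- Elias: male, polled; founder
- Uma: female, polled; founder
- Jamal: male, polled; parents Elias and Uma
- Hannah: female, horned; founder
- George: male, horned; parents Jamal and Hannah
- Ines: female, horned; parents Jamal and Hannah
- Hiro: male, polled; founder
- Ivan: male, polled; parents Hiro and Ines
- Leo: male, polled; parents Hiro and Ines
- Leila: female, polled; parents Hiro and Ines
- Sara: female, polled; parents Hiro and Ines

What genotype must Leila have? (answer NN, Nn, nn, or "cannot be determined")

From phenotype alone, Leila is NN or Nn.
Leila is polled so carries N and received n from Ines (nn), so Leila is Nn.

Nn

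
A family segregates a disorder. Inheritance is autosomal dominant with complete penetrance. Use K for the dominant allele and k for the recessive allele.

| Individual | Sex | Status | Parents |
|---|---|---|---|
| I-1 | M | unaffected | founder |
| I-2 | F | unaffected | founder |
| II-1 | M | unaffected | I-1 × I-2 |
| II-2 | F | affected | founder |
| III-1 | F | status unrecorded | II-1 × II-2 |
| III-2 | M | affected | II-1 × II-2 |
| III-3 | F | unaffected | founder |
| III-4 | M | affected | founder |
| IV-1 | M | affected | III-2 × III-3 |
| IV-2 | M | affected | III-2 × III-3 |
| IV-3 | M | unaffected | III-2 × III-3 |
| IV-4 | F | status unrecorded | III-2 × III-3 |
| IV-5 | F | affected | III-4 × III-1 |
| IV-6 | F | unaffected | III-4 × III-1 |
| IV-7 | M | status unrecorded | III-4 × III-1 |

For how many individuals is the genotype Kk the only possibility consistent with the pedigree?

Obligate heterozygotes: III-2 is affected so carries K and received k from II-1 (kk), so III-2 is Kk; III-4 is affected so carries K and passed k to IV-6 (kk), so III-4 is Kk; IV-1 is affected so carries K and received k from III-3 (kk), so IV-1 is Kk; IV-2 is affected so carries K and received k from III-3 (kk), so IV-2 is Kk.
Every other individual is either homozygous by phenotype or has at least one consistent homozygous assignment, so the count is 4.

4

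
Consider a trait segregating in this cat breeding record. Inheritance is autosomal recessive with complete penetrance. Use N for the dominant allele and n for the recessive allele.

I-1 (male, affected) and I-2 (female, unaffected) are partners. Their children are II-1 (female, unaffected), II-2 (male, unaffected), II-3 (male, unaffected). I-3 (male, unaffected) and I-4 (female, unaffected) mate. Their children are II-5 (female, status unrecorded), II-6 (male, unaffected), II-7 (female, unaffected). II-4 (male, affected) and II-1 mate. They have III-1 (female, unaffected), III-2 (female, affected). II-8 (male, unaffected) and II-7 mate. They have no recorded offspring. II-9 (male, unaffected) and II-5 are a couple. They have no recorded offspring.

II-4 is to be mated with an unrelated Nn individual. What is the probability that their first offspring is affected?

1/2

II-4 is affected, so II-4 is nn.
The cross gives 1/2 Nn : 1/2 nn, so P(offspring is affected) = 1/2.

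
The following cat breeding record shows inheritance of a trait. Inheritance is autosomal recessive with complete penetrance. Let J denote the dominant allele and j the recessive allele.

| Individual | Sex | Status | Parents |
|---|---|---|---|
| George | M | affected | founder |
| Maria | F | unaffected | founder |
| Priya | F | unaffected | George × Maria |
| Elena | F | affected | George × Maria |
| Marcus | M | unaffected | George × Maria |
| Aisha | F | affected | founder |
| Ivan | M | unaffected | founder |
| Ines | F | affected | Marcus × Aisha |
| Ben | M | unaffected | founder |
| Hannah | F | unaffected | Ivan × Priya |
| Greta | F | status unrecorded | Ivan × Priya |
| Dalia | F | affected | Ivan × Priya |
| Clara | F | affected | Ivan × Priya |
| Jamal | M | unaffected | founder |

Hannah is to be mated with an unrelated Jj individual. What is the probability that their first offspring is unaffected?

Ivan is unaffected so carries J and passed j to Dalia (jj), so Ivan is Jj.
Priya is unaffected so carries J and received j from George (jj), so Priya is Jj.
Hannah is an unaffected offspring of Ivan (Jj) × Priya (Jj), whose cross gives 1/4 JJ : 1/2 Jj : 1/4 jj; conditioning on being unaffected, Hannah is JJ with probability 1/3, Jj with probability 2/3.
Summing over parental genotype combinations, P(offspring is unaffected) = 1/3·1 + 2/3·3/4 = 5/6.

5/6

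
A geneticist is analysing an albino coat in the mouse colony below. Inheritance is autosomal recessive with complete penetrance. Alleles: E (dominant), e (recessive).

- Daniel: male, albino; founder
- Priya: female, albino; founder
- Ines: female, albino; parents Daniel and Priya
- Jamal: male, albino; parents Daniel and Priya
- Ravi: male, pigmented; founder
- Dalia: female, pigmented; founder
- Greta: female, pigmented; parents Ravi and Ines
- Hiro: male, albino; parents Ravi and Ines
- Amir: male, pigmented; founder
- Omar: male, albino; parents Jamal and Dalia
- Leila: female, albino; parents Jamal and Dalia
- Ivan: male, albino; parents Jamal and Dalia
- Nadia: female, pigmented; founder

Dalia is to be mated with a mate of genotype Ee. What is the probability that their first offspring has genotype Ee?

1/2

Dalia is pigmented so carries E and passed e to Omar (ee), so Dalia is Ee.
The cross gives 1/4 EE : 1/2 Ee : 1/4 ee, so P(offspring has genotype Ee) = 1/2.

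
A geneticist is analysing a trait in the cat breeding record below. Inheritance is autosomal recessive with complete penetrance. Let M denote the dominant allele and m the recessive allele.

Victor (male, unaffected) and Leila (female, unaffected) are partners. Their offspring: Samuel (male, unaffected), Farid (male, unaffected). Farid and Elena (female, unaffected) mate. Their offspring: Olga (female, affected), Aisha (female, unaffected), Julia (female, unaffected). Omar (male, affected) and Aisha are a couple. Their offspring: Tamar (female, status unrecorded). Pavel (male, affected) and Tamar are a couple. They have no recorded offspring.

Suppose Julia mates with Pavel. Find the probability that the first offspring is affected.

Farid is unaffected so carries M and passed m to Olga (mm), so Farid is Mm.
Elena is unaffected so carries M and passed m to Olga (mm), so Elena is Mm.
Julia is an unaffected offspring of Farid (Mm) × Elena (Mm), whose cross gives 1/4 MM : 1/2 Mm : 1/4 mm; conditioning on being unaffected, Julia is MM with probability 1/3, Mm with probability 2/3.
Pavel is affected, so Pavel is mm.
Summing over parental genotype combinations, P(offspring is affected) = 2/3·1/2 = 1/3.

1/3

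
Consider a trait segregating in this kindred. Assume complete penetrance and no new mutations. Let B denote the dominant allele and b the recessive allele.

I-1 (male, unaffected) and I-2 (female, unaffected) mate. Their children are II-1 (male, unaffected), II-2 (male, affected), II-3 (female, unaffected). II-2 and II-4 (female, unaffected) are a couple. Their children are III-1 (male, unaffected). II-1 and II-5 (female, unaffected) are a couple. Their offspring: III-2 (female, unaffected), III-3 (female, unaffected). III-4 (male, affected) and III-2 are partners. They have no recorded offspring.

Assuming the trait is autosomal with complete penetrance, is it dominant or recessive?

I-1 and I-2 are both unaffected yet have an affected child II-2. Under dominance, an affected child requires at least one affected parent, so the trait cannot be dominant.

recessive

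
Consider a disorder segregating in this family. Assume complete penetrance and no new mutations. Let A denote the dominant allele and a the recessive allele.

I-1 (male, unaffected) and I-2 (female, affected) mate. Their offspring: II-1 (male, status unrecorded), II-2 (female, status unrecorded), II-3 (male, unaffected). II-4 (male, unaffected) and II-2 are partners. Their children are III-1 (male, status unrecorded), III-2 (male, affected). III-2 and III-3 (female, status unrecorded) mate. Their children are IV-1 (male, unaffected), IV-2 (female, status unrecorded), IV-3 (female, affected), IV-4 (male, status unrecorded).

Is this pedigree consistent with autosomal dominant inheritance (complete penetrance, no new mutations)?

A consistent assignment under autosomal dominant exists: I-1 aa, I-2 Aa, II-1 Aa, II-2 Aa, II-3 aa, II-4 aa, III-1 Aa, III-2 Aa, III-3 Aa, IV-1 aa, IV-2 AA, IV-3 AA, IV-4 AA.
In this assignment every recorded phenotype matches its genotype and every non-founder's genotype is obtainable from its parents' genotypes, so the pedigree is consistent.

Yes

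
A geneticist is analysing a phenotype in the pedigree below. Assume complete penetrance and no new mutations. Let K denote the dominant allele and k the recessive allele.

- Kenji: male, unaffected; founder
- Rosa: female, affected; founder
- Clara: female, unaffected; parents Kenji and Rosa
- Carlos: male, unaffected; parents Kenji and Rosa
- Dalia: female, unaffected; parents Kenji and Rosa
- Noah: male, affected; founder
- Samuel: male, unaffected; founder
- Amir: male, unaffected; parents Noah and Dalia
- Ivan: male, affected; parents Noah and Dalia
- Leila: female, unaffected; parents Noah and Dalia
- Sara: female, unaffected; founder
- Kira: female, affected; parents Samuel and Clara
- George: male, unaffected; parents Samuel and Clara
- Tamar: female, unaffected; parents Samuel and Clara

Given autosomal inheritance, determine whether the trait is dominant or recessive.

recessive

Samuel and Clara are both unaffected yet have an affected child Kira. Under dominance, an affected child requires at least one affected parent, so the trait cannot be dominant.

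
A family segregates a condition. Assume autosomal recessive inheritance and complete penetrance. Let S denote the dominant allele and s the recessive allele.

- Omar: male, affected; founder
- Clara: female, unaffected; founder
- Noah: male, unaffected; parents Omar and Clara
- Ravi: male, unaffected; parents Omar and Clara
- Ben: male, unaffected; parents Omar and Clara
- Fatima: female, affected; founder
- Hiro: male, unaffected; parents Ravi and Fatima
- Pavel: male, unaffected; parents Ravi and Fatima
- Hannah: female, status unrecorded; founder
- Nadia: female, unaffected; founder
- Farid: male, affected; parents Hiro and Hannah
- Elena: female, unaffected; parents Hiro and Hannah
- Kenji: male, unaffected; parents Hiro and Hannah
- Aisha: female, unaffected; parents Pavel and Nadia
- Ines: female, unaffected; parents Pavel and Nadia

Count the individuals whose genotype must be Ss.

5

Obligate heterozygotes: Noah is unaffected so carries S and received s from Omar (ss), so Noah is Ss; Ravi is unaffected so carries S and received s from Omar (ss), so Ravi is Ss; Ben is unaffected so carries S and received s from Omar (ss), so Ben is Ss; Hiro is unaffected so carries S and received s from Fatima (ss), so Hiro is Ss; Pavel is unaffected so carries S and received s from Fatima (ss), so Pavel is Ss.
Every other individual is either homozygous by phenotype or has at least one consistent homozygous assignment, so the count is 5.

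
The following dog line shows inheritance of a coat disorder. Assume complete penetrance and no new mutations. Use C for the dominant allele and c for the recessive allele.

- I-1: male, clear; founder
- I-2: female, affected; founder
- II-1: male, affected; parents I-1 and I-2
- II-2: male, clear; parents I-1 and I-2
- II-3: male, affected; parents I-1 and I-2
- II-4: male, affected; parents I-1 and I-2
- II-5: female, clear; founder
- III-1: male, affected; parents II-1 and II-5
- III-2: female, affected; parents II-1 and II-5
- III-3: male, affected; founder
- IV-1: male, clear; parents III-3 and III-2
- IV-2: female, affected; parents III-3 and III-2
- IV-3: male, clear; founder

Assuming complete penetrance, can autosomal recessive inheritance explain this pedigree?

Under autosomal recessive, IV-1 (clear, male) cannot arise from III-3 (affected) × III-2 (affected).

No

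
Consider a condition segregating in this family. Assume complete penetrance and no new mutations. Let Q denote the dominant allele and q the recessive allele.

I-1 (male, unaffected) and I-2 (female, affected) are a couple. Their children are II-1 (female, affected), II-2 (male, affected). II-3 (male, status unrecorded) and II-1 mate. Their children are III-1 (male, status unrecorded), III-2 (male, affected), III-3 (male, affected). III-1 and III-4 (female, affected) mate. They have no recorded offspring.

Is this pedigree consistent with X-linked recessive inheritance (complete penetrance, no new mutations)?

Under X-linked recessive, II-1 (affected, female) cannot arise from I-1 (unaffected) × I-2 (affected).

No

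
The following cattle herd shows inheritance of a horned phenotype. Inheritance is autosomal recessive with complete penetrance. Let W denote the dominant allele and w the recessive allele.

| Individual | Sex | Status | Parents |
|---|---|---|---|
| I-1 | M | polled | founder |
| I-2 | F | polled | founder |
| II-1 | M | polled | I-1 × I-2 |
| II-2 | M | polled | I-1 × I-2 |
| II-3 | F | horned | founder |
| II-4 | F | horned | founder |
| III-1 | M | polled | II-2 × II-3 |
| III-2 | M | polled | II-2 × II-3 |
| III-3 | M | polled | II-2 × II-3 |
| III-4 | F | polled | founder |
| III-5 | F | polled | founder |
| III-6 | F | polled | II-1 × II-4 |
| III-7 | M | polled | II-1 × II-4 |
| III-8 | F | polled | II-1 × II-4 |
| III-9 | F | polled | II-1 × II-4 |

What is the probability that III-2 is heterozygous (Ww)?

1

III-2 is polled so carries W and received w from II-3 (ww), so III-2 is Ww, giving P(Ww) = 1.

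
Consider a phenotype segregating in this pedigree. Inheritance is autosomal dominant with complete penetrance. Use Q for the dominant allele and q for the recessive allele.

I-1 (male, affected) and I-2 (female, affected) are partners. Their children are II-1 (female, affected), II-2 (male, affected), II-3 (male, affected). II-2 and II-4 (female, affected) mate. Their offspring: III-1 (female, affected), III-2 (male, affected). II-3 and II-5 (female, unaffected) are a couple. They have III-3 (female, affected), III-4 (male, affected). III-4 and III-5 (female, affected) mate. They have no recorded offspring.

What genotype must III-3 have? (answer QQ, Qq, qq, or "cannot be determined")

Qq

From phenotype alone, III-3 is QQ or Qq.
III-3 is affected so carries Q and received q from II-5 (qq), so III-3 is Qq.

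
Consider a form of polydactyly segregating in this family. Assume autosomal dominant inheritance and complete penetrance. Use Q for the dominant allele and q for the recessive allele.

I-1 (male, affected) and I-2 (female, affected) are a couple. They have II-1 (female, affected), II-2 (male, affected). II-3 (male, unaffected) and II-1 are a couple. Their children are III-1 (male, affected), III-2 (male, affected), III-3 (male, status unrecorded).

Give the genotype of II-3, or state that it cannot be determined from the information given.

II-3 is unaffected, so II-3 is qq.

qq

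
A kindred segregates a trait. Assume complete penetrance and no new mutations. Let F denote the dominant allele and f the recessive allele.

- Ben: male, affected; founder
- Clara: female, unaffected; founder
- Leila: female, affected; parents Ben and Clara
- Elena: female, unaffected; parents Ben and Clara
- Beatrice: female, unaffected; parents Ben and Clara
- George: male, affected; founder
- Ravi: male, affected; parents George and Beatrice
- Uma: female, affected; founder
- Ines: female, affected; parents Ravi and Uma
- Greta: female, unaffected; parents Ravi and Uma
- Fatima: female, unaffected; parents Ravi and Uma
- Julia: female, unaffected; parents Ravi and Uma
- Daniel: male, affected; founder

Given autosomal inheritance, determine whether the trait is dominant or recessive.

Ravi and Uma are both affected yet have an unaffected child Greta. Under a recessive model two affected parents are homozygous and every child would be affected, so the trait cannot be recessive.

dominant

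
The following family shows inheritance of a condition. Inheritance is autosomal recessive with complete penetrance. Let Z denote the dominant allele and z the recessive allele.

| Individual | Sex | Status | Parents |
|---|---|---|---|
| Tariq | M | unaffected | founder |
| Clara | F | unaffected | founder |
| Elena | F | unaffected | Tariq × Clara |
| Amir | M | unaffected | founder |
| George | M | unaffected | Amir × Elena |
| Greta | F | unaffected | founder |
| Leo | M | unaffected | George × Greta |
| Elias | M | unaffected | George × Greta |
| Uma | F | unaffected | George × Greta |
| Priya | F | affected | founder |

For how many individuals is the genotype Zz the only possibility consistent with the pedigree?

0

No individual's genotype is forced to Zz by the pedigree, so the count is 0.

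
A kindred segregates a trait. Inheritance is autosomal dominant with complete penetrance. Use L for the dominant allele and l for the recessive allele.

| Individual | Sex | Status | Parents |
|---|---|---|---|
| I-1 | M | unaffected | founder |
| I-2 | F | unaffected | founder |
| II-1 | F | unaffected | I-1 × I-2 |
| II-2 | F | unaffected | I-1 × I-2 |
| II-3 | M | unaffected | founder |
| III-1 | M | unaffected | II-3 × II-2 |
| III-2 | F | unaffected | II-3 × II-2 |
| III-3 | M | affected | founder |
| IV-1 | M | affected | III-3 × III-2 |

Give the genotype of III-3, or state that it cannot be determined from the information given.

III-3's phenotype allows LL or Ll, and no parent or child forces a single allele at both positions; consistent genotype assignments exist with III-3 as LL or Ll.

cannot be determined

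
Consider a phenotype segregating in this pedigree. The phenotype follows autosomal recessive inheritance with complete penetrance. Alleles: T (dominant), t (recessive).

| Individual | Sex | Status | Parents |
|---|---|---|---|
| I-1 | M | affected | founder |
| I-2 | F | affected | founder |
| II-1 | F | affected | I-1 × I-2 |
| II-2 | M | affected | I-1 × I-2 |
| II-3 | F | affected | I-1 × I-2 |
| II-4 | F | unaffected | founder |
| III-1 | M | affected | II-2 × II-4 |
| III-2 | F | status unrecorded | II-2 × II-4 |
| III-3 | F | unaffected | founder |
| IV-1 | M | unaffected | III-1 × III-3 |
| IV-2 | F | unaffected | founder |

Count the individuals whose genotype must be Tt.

Obligate heterozygotes: II-4 is unaffected so carries T and passed t to III-1 (tt), so II-4 is Tt; IV-1 is unaffected so carries T and received t from III-1 (tt), so IV-1 is Tt.
Every other individual is either homozygous by phenotype or has at least one consistent homozygous assignment, so the count is 2.

2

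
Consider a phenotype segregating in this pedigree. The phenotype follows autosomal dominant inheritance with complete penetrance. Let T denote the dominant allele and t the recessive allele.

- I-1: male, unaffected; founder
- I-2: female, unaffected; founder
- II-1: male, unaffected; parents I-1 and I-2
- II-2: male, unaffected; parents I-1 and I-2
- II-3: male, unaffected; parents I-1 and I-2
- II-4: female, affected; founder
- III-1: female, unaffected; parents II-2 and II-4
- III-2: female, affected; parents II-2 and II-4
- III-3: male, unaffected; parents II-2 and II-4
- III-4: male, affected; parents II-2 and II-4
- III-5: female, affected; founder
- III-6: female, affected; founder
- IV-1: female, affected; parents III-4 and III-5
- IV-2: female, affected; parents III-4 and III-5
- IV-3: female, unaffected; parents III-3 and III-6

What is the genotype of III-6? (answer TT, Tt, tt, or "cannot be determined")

Tt

From phenotype alone, III-6 is TT or Tt.
III-6 is affected so carries T and passed t to IV-3 (tt), so III-6 is Tt.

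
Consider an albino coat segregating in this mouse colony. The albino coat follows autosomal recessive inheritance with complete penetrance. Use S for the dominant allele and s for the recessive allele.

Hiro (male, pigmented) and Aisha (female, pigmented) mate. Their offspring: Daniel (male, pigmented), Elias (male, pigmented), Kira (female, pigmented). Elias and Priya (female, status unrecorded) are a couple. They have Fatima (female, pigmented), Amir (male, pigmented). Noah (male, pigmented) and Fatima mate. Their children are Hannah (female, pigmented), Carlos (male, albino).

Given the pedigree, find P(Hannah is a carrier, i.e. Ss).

Noah is pigmented so carries S and passed s to Carlos (ss), so Noah is Ss.
Fatima is pigmented so carries S and passed s to Carlos (ss), so Fatima is Ss.
Their cross gives offspring ratios 1/4 SS : 1/2 Ss : 1/4 ss. Conditioning on Hannah being pigmented, P(Ss) = 1/2 / 3/4 = 2/3.

2/3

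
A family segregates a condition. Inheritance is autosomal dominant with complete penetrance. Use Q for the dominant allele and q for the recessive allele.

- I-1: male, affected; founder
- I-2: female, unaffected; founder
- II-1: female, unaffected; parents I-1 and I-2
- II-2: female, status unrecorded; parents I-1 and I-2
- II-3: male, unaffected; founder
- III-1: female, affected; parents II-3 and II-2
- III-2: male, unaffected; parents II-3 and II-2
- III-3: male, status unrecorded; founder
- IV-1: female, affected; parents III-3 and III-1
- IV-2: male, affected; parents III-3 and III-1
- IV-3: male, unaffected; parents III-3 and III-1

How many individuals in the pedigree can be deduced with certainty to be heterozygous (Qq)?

Obligate heterozygotes: I-1 is affected so carries Q and passed q to II-1 (qq), so I-1 is Qq; II-2 passed Q to III-1 (Qq, whose q came from II-3) and received q from I-2 (qq), so II-2 is Qq; III-1 is affected so carries Q and received q from II-3 (qq), so III-1 is Qq.
Every other individual is either homozygous by phenotype or has at least one consistent homozygous assignment, so the count is 3.

3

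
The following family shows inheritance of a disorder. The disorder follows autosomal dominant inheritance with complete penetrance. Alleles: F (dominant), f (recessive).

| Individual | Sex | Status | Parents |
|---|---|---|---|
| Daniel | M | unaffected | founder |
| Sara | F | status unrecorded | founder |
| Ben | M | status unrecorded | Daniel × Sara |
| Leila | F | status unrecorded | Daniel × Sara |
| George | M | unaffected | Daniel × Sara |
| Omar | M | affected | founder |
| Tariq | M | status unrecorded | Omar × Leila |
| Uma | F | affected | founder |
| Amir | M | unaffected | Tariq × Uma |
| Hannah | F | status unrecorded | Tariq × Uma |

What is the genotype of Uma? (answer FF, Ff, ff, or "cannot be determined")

Ff

From phenotype alone, Uma is FF or Ff.
Uma is affected so carries F and passed f to Amir (ff), so Uma is Ff.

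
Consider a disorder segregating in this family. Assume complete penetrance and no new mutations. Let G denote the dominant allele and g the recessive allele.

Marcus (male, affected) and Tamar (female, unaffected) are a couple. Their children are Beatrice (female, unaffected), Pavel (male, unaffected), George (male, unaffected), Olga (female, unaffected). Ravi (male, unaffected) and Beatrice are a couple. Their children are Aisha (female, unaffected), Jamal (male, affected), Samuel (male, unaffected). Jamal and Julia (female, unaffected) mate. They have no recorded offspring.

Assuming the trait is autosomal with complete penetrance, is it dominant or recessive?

recessive

Ravi and Beatrice are both unaffected yet have an affected child Jamal. Under dominance, an affected child requires at least one affected parent, so the trait cannot be dominant.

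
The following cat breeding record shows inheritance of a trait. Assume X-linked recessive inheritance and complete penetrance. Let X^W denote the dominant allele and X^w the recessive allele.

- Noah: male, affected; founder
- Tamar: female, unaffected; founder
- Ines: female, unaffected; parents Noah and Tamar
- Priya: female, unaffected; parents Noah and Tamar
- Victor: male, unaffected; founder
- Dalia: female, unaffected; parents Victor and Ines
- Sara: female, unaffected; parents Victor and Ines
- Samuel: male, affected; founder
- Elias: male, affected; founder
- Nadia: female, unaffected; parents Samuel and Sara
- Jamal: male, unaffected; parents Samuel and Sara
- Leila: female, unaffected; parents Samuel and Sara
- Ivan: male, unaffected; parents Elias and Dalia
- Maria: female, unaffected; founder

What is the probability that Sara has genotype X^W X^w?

Victor is unaffected, so Victor is X^W Y.
Ines is unaffected so carries W and received w from Noah (X^w Y), so Ines is X^W X^w.
Their cross gives offspring ratios 1/2 X^W X^W : 1/2 X^W X^w. Conditioning on Sara being unaffected, P(X^W X^w) = 1/2 / 1 = 1/2 before taking Sara's own offspring into account.
Samuel is affected, so Samuel is X^w Y.
Now use Sara's offspring. Probability of each recorded status — unaffected daughter Nadia: 1/2 if Sara is X^W X^w, 1 if X^W X^W; unaffected son Jamal: 1/2 if Sara is X^W X^w, 1 if X^W X^W; unaffected daughter Leila: 1/2 if Sara is X^W X^w, 1 if X^W X^W.
Bayes: P(X^W X^w) = 1/2·1/8 / (1/2·1/8 + 1/2·1) = 1/9.

1/9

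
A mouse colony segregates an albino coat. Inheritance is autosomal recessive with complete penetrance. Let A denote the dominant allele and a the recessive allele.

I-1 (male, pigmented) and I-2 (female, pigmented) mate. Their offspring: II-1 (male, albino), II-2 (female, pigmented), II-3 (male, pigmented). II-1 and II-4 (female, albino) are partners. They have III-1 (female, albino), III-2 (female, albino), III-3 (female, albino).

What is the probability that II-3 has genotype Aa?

2/3

I-1 is pigmented so carries A and passed a to II-1 (aa), so I-1 is Aa.
I-2 is pigmented so carries A and passed a to II-1 (aa), so I-2 is Aa.
Their cross gives offspring ratios 1/4 AA : 1/2 Aa : 1/4 aa. Conditioning on II-3 being pigmented, P(Aa) = 1/2 / 3/4 = 2/3.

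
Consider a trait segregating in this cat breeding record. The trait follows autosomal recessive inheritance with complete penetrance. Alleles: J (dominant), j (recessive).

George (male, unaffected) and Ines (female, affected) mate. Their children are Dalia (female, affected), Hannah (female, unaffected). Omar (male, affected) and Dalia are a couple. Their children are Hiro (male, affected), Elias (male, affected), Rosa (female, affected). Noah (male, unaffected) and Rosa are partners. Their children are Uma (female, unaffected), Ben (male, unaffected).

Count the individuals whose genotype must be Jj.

4

Obligate heterozygotes: George is unaffected so carries J and passed j to Dalia (jj), so George is Jj; Hannah is unaffected so carries J and received j from Ines (jj), so Hannah is Jj; Uma is unaffected so carries J and received j from Rosa (jj), so Uma is Jj; Ben is unaffected so carries J and received j from Rosa (jj), so Ben is Jj.
Every other individual is either homozygous by phenotype or has at least one consistent homozygous assignment, so the count is 4.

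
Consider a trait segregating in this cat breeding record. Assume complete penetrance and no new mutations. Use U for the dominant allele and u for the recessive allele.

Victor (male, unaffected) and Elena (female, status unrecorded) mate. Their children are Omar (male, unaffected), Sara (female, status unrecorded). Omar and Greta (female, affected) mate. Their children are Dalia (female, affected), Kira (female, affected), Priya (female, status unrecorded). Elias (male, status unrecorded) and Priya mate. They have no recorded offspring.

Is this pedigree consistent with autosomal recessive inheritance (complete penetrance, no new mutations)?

A consistent assignment under autosomal recessive exists: Victor UU, Elena Uu, Omar Uu, Sara UU, Greta uu, Dalia uu, Kira uu, Priya Uu, Elias UU.
In this assignment every recorded phenotype matches its genotype and every non-founder's genotype is obtainable from its parents' genotypes, so the pedigree is consistent.

Yes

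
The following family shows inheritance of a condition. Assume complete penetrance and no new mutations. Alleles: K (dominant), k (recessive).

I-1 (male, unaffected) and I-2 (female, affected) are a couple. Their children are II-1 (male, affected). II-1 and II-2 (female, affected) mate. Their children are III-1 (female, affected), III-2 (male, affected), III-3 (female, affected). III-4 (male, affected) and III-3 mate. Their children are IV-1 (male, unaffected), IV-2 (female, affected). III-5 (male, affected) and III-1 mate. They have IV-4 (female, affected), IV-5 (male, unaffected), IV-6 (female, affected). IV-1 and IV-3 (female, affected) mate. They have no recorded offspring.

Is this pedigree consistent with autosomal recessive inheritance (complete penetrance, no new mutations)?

No

Under autosomal recessive, IV-1 (unaffected, male) cannot arise from III-4 (affected) × III-3 (affected).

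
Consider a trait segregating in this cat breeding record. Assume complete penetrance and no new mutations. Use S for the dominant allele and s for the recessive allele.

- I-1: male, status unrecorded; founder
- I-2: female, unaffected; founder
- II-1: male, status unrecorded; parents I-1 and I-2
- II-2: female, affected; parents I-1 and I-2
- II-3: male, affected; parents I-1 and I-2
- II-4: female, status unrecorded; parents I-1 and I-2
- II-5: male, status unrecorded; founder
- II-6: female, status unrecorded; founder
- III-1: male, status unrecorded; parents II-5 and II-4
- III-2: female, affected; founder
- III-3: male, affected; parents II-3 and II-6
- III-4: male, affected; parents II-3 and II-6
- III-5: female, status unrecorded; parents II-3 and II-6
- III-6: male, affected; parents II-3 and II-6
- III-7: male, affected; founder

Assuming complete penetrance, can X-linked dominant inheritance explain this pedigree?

No

Under X-linked dominant, II-3 (affected, male) cannot arise from I-1 (unrecorded) × I-2 (unaffected).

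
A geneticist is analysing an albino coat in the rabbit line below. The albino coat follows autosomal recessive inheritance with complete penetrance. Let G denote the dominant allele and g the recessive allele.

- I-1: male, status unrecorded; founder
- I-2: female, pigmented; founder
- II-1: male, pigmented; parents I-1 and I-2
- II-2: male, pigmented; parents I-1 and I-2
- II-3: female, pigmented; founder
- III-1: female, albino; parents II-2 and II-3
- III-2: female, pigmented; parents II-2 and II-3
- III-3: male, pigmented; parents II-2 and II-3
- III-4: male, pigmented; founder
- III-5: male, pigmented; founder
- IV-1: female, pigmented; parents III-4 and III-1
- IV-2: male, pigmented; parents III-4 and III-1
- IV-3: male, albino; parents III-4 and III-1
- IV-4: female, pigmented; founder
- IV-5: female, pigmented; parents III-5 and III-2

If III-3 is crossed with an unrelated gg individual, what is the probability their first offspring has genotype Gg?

II-2 is pigmented so carries G and passed g to III-1 (gg), so II-2 is Gg.
II-3 is pigmented so carries G and passed g to III-1 (gg), so II-3 is Gg.
III-3 is a pigmented offspring of II-2 (Gg) × II-3 (Gg), whose cross gives 1/4 GG : 1/2 Gg : 1/4 gg; conditioning on being pigmented, III-3 is GG with probability 1/3, Gg with probability 2/3.
Summing over parental genotype combinations, P(offspring has genotype Gg) = 1/3·1 + 2/3·1/2 = 2/3.

2/3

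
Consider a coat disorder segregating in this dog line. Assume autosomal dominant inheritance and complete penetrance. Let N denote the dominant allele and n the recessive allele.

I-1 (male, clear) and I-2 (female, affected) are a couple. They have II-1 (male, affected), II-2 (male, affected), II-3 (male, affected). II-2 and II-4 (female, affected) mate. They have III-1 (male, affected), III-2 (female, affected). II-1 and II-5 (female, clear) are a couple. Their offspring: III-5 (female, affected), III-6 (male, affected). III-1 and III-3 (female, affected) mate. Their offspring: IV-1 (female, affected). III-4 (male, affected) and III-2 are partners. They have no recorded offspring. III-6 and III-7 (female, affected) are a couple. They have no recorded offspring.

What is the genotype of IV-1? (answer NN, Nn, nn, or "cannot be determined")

cannot be determined

IV-1's phenotype allows NN or Nn, and no parent or child forces a single allele at both positions; consistent genotype assignments exist with IV-1 as NN or Nn.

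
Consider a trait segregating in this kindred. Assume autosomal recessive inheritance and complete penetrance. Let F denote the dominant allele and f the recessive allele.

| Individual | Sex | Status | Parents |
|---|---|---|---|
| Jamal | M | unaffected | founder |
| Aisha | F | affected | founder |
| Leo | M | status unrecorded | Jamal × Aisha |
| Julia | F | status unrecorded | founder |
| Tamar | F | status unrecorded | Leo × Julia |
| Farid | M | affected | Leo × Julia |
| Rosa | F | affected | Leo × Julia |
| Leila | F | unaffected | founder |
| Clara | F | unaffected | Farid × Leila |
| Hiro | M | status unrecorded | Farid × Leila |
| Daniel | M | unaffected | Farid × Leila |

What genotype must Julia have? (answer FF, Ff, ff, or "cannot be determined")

Julia's phenotype is unrecorded, and no parent or child forces a single allele at both positions; consistent genotype assignments exist with Julia as Ff or ff.

cannot be determined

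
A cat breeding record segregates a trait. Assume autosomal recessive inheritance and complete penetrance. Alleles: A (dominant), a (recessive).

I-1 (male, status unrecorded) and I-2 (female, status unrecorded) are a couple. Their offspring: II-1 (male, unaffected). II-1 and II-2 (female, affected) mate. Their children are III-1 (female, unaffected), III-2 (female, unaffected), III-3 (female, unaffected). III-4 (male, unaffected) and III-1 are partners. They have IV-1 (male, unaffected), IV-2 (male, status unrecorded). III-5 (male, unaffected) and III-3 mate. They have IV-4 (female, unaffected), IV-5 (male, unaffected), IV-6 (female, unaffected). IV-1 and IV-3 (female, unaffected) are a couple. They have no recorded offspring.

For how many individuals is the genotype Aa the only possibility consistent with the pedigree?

3

Obligate heterozygotes: III-1 is unaffected so carries A and received a from II-2 (aa), so III-1 is Aa; III-2 is unaffected so carries A and received a from II-2 (aa), so III-2 is Aa; III-3 is unaffected so carries A and received a from II-2 (aa), so III-3 is Aa.
Every other individual is either homozygous by phenotype or has at least one consistent homozygous assignment, so the count is 3.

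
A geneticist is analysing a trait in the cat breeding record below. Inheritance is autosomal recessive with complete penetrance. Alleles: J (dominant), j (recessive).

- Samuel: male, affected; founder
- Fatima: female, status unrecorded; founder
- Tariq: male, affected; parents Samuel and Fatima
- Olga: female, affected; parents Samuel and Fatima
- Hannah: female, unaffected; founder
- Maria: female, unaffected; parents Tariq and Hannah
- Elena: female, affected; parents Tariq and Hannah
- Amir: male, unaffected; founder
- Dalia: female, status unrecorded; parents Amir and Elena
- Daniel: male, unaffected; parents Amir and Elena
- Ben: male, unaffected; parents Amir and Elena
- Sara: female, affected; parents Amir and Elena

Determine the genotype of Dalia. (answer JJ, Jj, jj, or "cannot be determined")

Dalia's phenotype is unrecorded, and no parent or child forces a single allele at both positions; consistent genotype assignments exist with Dalia as Jj or jj.

cannot be determined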